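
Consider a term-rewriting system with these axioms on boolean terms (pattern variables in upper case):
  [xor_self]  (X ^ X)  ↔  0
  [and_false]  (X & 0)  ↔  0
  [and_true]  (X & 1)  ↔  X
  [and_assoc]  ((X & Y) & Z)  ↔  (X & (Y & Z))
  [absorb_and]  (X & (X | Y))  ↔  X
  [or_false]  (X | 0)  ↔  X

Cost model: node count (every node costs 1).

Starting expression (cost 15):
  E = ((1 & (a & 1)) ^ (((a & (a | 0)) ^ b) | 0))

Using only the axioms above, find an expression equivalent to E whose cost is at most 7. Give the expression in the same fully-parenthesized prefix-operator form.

((1 & a) ^ (a ^ b))   [cost 7]

(1) (a & 1)  =[and_true →]=  a    ⊢ ((1 & a) ^ (((a & (a | 0)) ^ b) | 0))
(2) (((a & (a | 0)) ^ b) | 0)  =[or_false →]=  ((a & (a | 0)) ^ b)    ⊢ ((1 & a) ^ ((a & (a | 0)) ^ b))
(3) (a & (a | 0))  =[absorb_and →]=  a    ⊢ cost 7, within 7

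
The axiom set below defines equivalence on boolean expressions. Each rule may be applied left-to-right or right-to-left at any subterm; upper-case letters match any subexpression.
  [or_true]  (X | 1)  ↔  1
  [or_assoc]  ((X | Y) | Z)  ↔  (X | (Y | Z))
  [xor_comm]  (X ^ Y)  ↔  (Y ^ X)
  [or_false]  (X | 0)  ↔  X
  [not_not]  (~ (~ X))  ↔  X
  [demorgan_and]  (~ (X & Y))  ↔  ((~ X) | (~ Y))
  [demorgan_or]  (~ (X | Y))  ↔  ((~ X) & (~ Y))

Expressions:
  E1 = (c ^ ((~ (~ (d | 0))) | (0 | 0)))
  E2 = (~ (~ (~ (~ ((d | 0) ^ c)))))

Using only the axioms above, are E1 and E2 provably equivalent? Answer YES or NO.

YES

1. [not_not →] (~ (~ (d | 0)))  →  (d | 0);  E1 = (c ^ ((d | 0) | (0 | 0)))
2. [or_false →] (0 | 0)  →  0;  E1 = (c ^ ((d | 0) | 0))
3. [or_false →] (d | 0)  →  d;  E1 = (c ^ (d | 0))
4. [xor_comm →] (c ^ (d | 0))  →  ((d | 0) ^ c)
5. [not_not ←] ((d | 0) ^ c)  →  (~ (~ ((d | 0) ^ c)))
6. [not_not ←] (~ ((d | 0) ^ c))  →  (~ (~ (~ ((d | 0) ^ c))));  this is E2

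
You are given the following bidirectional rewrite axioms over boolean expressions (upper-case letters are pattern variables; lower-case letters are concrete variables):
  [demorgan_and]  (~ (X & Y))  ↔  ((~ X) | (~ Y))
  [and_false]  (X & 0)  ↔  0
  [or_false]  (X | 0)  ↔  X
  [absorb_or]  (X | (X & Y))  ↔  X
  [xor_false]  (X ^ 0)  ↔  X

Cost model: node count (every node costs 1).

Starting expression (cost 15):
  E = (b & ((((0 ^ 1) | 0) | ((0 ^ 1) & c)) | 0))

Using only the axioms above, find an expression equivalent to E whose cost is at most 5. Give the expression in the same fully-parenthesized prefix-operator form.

(b & (0 ^ 1))   [cost 5]

step 1: or_false (→) rewrites ((((0 ^ 1) | 0) | ((0 ^ 1) & c)) | 0) into (((0 ^ 1) | 0) | ((0 ^ 1) & c)), now (b & (((0 ^ 1) | 0) | ((0 ^ 1) & c)))
step 2: or_false (→) rewrites ((0 ^ 1) | 0) into (0 ^ 1), now (b & ((0 ^ 1) | ((0 ^ 1) & c)))
step 3: absorb_or (→) rewrites ((0 ^ 1) | ((0 ^ 1) & c)) into (0 ^ 1), reaching cost 5 (bound 5)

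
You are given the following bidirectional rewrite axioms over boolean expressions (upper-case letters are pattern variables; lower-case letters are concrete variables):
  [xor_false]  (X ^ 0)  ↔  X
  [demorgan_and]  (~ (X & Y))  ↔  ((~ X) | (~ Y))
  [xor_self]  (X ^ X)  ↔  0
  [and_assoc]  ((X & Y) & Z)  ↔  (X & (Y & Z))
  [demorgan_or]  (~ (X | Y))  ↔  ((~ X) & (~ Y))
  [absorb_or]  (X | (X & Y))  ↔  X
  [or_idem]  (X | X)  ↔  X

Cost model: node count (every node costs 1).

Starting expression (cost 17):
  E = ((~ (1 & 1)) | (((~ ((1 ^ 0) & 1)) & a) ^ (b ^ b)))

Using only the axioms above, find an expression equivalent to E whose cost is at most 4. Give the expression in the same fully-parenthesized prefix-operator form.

step 1: xor_false (→) rewrites (1 ^ 0) into 1, now ((~ (1 & 1)) | (((~ (1 & 1)) & a) ^ (b ^ b)))
step 2: xor_self (→) rewrites (b ^ b) into 0, now ((~ (1 & 1)) | (((~ (1 & 1)) & a) ^ 0))
step 3: xor_false (→) rewrites (((~ (1 & 1)) & a) ^ 0) into ((~ (1 & 1)) & a), now ((~ (1 & 1)) | ((~ (1 & 1)) & a))
step 4: absorb_or (→) rewrites ((~ (1 & 1)) | ((~ (1 & 1)) & a)) into (~ (1 & 1)), reaching cost 4 (bound 4)

(~ (1 & 1))   [cost 4]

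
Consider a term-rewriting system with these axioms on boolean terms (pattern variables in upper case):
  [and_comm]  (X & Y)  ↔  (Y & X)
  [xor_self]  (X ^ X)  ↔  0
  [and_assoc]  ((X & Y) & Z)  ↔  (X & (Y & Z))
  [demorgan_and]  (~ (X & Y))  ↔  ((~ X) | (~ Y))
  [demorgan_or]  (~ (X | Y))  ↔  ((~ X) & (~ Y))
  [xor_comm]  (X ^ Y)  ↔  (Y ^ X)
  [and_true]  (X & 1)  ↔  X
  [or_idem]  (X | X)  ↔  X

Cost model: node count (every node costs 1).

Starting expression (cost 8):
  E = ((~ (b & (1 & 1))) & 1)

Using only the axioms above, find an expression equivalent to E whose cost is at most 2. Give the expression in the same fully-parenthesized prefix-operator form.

(~ b)   [cost 2]

step 1: and_true (→) rewrites (1 & 1) into 1, now ((~ (b & 1)) & 1)
step 2: and_true (→) rewrites (b & 1) into b, now ((~ b) & 1)
step 3: and_true (→) rewrites ((~ b) & 1) into (~ b), reaching cost 2 (bound 2)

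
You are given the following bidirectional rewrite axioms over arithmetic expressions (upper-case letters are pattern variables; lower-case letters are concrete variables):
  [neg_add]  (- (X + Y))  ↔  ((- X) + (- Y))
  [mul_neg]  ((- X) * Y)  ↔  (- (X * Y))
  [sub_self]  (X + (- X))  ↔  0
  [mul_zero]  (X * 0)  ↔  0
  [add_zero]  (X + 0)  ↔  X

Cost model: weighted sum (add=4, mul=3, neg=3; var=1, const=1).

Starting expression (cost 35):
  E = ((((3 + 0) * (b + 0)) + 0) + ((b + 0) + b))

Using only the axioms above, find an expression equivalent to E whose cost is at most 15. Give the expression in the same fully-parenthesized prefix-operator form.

(1) (((3 + 0) * (b + 0)) + 0)  =[add_zero →]=  ((3 + 0) * (b + 0))    ⊢ (((3 + 0) * (b + 0)) + ((b + 0) + b))
(2) (b + 0)  =[add_zero →]=  b    ⊢ (((3 + 0) * (b + 0)) + (b + b))
(3) (b + 0)  =[add_zero →]=  b    ⊢ (((3 + 0) * b) + (b + b))
(4) (3 + 0)  =[add_zero →]=  3    ⊢ cost 15, within 15

((3 * b) + (b + b))   [cost 15]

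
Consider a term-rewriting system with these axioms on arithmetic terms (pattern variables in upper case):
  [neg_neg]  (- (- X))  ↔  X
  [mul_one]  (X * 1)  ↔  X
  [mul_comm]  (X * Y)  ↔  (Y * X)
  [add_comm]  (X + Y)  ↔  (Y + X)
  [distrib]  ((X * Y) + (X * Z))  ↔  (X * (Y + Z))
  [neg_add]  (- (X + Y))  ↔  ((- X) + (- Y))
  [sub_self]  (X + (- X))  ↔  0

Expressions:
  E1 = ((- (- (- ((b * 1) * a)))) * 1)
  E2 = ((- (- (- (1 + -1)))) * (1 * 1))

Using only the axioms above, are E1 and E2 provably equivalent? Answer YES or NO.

NO

All listed rules preserve value, hence provable equivalence implies equal values everywhere; look for a separating assignment.
a=1, b=1 gives E1 ↦ -1, E2 ↦ 0; values differ ⇒ not provably equivalent.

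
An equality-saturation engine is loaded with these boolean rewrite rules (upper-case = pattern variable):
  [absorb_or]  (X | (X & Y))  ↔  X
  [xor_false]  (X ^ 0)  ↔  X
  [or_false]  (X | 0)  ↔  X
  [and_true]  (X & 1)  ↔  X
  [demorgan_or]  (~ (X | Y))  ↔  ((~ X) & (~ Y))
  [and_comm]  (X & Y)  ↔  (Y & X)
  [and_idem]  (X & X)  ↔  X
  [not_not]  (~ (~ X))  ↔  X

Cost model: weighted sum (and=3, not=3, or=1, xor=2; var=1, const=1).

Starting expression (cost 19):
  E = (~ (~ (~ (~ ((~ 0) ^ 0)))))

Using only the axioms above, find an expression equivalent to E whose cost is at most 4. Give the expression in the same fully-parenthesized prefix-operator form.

1. [not_not →] (~ (~ ((~ 0) ^ 0)))  →  ((~ 0) ^ 0);  E = (~ (~ ((~ 0) ^ 0)))
2. [xor_false →] ((~ 0) ^ 0)  →  (~ 0);  E = (~ (~ (~ 0)))
3. [not_not →] (~ (~ 0))  →  0;  cost 4 ≤ 4, done

(~ 0)   [cost 4]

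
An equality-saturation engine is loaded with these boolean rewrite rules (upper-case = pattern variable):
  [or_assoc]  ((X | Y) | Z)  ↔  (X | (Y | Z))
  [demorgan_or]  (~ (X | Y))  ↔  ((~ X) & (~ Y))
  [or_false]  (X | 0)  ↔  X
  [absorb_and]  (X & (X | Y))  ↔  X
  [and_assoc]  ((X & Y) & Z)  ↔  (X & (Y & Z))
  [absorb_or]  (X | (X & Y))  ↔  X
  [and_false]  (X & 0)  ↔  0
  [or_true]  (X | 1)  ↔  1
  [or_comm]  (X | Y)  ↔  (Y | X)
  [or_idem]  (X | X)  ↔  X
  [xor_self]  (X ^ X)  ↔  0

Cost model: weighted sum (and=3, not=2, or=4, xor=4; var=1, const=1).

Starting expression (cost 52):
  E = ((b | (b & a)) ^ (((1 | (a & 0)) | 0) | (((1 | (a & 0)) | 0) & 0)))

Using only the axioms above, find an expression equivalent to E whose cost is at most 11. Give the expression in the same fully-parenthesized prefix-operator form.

(b ^ (1 | 0))   [cost 11]

step 1: absorb_or (→) rewrites (((1 | (a & 0)) | 0) | (((1 | (a & 0)) | 0) & 0)) into ((1 | (a & 0)) | 0), now ((b | (b & a)) ^ ((1 | (a & 0)) | 0))
step 2: or_false (→) rewrites ((1 | (a & 0)) | 0) into (1 | (a & 0)), now ((b | (b & a)) ^ (1 | (a & 0)))
step 3: absorb_or (→) rewrites (b | (b & a)) into b, now (b ^ (1 | (a & 0)))
step 4: and_false (→) rewrites (a & 0) into 0, reaching cost 11 (bound 11)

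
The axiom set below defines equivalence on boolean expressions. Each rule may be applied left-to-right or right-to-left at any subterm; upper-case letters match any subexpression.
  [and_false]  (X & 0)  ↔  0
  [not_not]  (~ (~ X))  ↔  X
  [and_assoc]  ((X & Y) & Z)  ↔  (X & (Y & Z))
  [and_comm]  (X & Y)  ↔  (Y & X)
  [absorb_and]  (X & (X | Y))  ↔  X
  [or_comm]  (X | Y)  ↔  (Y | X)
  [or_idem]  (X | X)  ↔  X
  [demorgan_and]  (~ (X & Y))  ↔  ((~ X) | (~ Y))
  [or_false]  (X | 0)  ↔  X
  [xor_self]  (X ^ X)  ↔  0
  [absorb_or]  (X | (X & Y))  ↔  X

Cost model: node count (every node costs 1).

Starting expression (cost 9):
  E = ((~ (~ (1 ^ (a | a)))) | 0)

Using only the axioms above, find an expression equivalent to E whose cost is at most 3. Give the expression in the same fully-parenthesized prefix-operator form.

1. [or_idem →] (a | a)  →  a;  E = ((~ (~ (1 ^ a))) | 0)
2. [or_false →] ((~ (~ (1 ^ a))) | 0)  →  (~ (~ (1 ^ a)))
3. [not_not →] (~ (~ (1 ^ a)))  →  (1 ^ a);  cost 3 ≤ 3, done

(1 ^ a)   [cost 3]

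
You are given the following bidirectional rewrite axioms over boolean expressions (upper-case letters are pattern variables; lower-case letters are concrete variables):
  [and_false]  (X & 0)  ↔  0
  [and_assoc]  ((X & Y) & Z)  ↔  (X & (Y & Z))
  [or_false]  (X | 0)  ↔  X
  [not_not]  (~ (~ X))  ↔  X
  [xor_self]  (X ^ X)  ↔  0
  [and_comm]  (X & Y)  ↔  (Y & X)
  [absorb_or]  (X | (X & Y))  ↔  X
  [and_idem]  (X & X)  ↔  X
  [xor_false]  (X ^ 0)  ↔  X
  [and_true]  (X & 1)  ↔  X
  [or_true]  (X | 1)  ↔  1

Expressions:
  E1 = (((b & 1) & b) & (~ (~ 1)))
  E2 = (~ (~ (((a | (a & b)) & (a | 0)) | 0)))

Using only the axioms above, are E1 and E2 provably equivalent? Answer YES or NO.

NO

The axioms are sound identities: if E1 ↔* E2 then E1 and E2 evaluate identically under any assignment.
Under a=0, b=1: E1 evaluates to 1, E2 to 0. Distinct ⇒ no rewrite sequence connects them.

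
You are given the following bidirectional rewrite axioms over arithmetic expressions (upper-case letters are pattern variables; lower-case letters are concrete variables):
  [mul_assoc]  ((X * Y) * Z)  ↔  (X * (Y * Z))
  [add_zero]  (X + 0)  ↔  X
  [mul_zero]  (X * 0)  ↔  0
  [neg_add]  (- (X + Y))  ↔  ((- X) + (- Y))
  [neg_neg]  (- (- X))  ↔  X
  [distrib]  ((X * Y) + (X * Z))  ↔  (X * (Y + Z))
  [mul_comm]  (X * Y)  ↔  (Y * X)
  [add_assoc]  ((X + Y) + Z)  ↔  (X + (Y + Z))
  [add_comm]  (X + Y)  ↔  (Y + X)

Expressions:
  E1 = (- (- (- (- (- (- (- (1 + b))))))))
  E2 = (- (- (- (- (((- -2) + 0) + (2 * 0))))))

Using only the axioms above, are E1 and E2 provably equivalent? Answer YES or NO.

All listed rules preserve value, hence provable equivalence implies equal values everywhere; look for a separating assignment.
b=0 gives E1 ↦ -1, E2 ↦ 2; values differ ⇒ not provably equivalent.

NO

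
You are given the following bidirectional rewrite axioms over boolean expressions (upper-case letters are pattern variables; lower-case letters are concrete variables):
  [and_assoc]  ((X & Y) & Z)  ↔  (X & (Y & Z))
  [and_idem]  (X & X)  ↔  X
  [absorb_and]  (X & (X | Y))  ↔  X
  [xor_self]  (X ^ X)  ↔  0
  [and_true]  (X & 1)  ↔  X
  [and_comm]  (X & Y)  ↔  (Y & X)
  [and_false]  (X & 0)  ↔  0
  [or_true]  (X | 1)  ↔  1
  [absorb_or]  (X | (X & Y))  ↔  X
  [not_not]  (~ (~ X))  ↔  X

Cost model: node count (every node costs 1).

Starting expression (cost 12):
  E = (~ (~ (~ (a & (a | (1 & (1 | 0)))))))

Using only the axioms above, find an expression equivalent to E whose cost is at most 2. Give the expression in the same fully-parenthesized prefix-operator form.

(~ a)   [cost 2]

step 1: not_not (→) rewrites (~ (~ (a & (a | (1 & (1 | 0)))))) into (a & (a | (1 & (1 | 0)))), now (~ (a & (a | (1 & (1 | 0)))))
step 2: absorb_and (→) rewrites (1 & (1 | 0)) into 1, now (~ (a & (a | 1)))
step 3: or_true (→) rewrites (a | 1) into 1, now (~ (a & 1))
step 4: and_true (→) rewrites (a & 1) into a, reaching cost 2 (bound 2)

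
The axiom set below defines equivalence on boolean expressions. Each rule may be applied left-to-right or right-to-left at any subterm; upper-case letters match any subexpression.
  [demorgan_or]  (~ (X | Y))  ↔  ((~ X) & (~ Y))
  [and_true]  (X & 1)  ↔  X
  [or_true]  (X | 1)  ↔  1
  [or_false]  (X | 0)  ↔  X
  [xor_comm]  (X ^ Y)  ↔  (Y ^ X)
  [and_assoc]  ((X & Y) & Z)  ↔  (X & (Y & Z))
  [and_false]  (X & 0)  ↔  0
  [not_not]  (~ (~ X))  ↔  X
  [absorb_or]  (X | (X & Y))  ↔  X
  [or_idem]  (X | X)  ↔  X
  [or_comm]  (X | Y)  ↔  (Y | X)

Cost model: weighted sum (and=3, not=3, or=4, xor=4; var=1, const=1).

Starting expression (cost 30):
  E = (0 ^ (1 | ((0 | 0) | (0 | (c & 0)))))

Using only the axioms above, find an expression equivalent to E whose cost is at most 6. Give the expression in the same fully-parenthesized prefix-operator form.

(0 ^ 1)   [cost 6]

1. [and_false →] (c & 0)  →  0;  E = (0 ^ (1 | ((0 | 0) | (0 | 0))))
2. [or_idem →] (0 | 0)  →  0;  E = (0 ^ (1 | ((0 | 0) | 0)))
3. [or_idem →] (0 | 0)  →  0;  E = (0 ^ (1 | (0 | 0)))
4. [or_false →] (0 | 0)  →  0;  E = (0 ^ (1 | 0))
5. [or_false →] (1 | 0)  →  1;  cost 6 ≤ 6, done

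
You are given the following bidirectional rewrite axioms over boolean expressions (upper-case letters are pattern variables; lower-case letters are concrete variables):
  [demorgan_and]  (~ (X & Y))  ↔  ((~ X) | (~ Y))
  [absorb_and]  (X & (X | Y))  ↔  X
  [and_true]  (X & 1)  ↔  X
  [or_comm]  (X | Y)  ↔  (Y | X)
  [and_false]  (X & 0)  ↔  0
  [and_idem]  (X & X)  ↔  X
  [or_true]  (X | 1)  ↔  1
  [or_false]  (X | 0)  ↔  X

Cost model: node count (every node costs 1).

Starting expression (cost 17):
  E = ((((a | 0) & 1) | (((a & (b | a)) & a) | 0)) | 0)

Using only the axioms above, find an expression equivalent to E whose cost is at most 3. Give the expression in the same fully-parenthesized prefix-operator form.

(a | a)   [cost 3]

step 1: or_false (→) rewrites ((((a | 0) & 1) | (((a & (b | a)) & a) | 0)) | 0) into (((a | 0) & 1) | (((a & (b | a)) & a) | 0))
step 2: or_comm (→) rewrites (b | a) into (a | b), now (((a | 0) & 1) | (((a & (a | b)) & a) | 0))
step 3: absorb_and (→) rewrites (a & (a | b)) into a, now (((a | 0) & 1) | ((a & a) | 0))
step 4: or_false (→) rewrites (a | 0) into a, now ((a & 1) | ((a & a) | 0))
step 5: or_false (→) rewrites ((a & a) | 0) into (a & a), now ((a & 1) | (a & a))
step 6: and_idem (→) rewrites (a & a) into a, now ((a & 1) | a)
step 7: and_true (→) rewrites (a & 1) into a, reaching cost 3 (bound 3)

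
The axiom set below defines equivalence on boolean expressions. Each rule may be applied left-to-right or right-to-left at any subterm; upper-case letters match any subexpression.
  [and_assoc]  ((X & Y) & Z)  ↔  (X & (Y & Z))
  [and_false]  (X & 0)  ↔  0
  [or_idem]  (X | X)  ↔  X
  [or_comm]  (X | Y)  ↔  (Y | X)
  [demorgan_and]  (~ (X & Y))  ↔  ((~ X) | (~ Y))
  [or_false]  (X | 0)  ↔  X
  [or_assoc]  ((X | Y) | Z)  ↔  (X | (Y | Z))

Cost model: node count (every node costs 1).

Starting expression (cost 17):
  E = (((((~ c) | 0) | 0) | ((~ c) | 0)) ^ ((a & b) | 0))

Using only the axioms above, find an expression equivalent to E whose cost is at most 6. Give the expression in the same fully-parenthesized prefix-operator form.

((~ c) ^ (a & b))   [cost 6]

(1) (((~ c) | 0) | 0)  =[or_false →]=  ((~ c) | 0)    ⊢ ((((~ c) | 0) | ((~ c) | 0)) ^ ((a & b) | 0))
(2) (((~ c) | 0) | ((~ c) | 0))  =[or_idem →]=  ((~ c) | 0)    ⊢ (((~ c) | 0) ^ ((a & b) | 0))
(3) ((a & b) | 0)  =[or_false →]=  (a & b)    ⊢ (((~ c) | 0) ^ (a & b))
(4) ((~ c) | 0)  =[or_false →]=  (~ c)    ⊢ cost 6, within 6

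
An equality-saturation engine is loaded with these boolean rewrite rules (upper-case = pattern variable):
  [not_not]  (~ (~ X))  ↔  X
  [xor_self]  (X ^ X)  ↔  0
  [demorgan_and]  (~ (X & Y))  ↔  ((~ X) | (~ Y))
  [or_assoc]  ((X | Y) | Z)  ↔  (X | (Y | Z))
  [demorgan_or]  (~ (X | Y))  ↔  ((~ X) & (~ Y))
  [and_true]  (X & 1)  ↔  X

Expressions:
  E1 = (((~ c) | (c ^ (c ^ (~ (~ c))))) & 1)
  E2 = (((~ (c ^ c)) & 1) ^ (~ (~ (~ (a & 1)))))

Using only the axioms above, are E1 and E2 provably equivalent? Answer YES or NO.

NO

Every axiom is a valid identity, so a rewrite proof would force E1 and E2 to agree under every assignment.
At a=0, c=0: E1 = 1 but E2 = 0; they differ, so no derivation exists.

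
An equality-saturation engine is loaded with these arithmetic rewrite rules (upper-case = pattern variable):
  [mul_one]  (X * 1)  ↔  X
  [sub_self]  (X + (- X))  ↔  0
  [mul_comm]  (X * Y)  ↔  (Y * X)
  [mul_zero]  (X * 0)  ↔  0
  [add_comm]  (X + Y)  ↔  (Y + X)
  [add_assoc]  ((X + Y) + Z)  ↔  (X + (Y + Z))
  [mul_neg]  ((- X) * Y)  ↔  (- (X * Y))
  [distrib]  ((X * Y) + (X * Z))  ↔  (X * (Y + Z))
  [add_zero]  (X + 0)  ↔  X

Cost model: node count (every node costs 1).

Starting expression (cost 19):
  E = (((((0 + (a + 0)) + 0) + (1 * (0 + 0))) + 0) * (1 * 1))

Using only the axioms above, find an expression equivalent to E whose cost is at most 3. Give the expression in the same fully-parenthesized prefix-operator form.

(0 + a)   [cost 3]

(1) ((((0 + (a + 0)) + 0) + (1 * (0 + 0))) + 0)  =[add_zero →]=  (((0 + (a + 0)) + 0) + (1 * (0 + 0)))    ⊢ ((((0 + (a + 0)) + 0) + (1 * (0 + 0))) * (1 * 1))
(2) (a + 0)  =[add_zero →]=  a    ⊢ ((((0 + a) + 0) + (1 * (0 + 0))) * (1 * 1))
(3) (0 + a)  =[add_comm →]=  (a + 0)    ⊢ ((((a + 0) + 0) + (1 * (0 + 0))) * (1 * 1))
(4) (1 * 1)  =[mul_one →]=  1    ⊢ ((((a + 0) + 0) + (1 * (0 + 0))) * 1)
(5) (1 * (0 + 0))  =[mul_comm →]=  ((0 + 0) * 1)    ⊢ ((((a + 0) + 0) + ((0 + 0) * 1)) * 1)
(6) ((((a + 0) + 0) + ((0 + 0) * 1)) * 1)  =[mul_one →]=  (((a + 0) + 0) + ((0 + 0) * 1))
(7) ((a + 0) + 0)  =[add_zero →]=  (a + 0)    ⊢ ((a + 0) + ((0 + 0) * 1))
(8) (a + 0)  =[add_comm →]=  (0 + a)    ⊢ ((0 + a) + ((0 + 0) * 1))
(9) ((0 + 0) * 1)  =[mul_one →]=  (0 + 0)    ⊢ ((0 + a) + (0 + 0))
(10) (0 + 0)  =[add_zero →]=  0    ⊢ ((0 + a) + 0)
(11) ((0 + a) + 0)  =[add_zero →]=  (0 + a)    ⊢ cost 3, within 3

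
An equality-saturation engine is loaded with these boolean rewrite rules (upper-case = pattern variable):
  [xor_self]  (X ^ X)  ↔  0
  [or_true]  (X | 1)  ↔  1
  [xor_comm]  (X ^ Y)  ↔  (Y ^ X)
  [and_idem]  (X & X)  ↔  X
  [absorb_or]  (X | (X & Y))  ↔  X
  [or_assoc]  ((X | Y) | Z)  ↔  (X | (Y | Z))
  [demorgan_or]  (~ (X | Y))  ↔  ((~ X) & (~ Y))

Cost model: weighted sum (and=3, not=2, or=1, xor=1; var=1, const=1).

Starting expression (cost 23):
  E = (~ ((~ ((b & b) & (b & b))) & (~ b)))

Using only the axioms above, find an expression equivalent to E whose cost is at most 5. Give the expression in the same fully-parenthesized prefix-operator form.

(~ (~ b))   [cost 5]

1. [and_idem →] ((b & b) & (b & b))  →  (b & b);  E = (~ ((~ (b & b)) & (~ b)))
2. [and_idem →] (b & b)  →  b;  E = (~ ((~ b) & (~ b)))
3. [and_idem →] ((~ b) & (~ b))  →  (~ b);  cost 5 ≤ 5, done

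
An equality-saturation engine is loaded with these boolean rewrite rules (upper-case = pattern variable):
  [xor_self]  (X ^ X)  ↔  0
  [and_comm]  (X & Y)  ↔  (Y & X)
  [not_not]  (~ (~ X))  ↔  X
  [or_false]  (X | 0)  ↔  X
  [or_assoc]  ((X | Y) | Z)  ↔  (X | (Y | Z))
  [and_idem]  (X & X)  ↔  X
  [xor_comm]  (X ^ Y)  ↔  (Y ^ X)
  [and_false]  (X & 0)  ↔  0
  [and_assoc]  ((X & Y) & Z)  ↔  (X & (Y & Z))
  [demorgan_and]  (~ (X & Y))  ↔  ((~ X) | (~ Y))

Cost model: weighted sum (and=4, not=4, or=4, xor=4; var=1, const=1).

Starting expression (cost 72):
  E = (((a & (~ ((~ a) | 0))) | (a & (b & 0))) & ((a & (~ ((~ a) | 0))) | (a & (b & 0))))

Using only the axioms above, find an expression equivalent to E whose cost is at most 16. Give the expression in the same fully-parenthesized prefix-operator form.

((a & a) | (a & 0))   [cost 16]

step 1: and_idem (→) rewrites (((a & (~ ((~ a) | 0))) | (a & (b & 0))) & ((a & (~ ((~ a) | 0))) | (a & (b & 0)))) into ((a & (~ ((~ a) | 0))) | (a & (b & 0)))
step 2: and_false (→) rewrites (b & 0) into 0, now ((a & (~ ((~ a) | 0))) | (a & 0))
step 3: or_false (→) rewrites ((~ a) | 0) into (~ a), now ((a & (~ (~ a))) | (a & 0))
step 4: not_not (→) rewrites (~ (~ a)) into a, reaching cost 16 (bound 16)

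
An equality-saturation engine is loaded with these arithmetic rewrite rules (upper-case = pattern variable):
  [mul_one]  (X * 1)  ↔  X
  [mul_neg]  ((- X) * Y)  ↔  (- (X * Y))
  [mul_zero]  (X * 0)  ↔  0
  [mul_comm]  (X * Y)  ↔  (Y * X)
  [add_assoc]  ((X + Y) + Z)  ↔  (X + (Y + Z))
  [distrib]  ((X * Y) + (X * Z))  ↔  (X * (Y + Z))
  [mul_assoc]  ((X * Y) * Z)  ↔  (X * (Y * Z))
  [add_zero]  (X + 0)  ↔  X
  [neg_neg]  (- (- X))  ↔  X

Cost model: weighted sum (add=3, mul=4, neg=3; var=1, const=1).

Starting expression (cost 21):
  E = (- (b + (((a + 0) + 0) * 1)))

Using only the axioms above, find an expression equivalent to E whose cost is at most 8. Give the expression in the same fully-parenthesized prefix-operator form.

(- (b + a))   [cost 8]

(1) (a + 0)  =[add_zero →]=  a    ⊢ (- (b + ((a + 0) * 1)))
(2) (a + 0)  =[add_zero →]=  a    ⊢ (- (b + (a * 1)))
(3) (a * 1)  =[mul_one →]=  a    ⊢ cost 8, within 8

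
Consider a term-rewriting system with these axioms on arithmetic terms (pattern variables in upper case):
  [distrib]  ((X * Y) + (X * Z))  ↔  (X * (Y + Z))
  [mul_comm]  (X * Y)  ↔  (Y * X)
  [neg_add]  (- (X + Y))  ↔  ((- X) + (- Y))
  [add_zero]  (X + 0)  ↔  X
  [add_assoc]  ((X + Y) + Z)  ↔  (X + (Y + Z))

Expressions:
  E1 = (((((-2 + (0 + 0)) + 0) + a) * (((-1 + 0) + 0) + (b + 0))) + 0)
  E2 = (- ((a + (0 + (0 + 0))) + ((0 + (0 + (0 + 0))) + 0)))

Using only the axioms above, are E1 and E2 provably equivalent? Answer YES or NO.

NO

The axioms are sound identities: if E1 ↔* E2 then E1 and E2 evaluate identically under any assignment.
Under a=0, b=0: E1 evaluates to 2, E2 to 0. Distinct ⇒ no rewrite sequence connects them.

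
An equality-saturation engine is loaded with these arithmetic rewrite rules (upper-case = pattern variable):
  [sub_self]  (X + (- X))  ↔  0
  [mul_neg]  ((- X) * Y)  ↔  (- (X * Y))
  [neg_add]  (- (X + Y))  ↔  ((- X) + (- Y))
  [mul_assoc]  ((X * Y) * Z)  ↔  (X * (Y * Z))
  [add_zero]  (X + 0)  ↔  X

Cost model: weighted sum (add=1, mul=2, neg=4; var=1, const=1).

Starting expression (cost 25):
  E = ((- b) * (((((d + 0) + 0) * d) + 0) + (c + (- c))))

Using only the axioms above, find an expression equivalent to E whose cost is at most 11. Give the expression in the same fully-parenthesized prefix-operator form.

(1) ((d + 0) + 0)  =[add_zero →]=  (d + 0)    ⊢ ((- b) * ((((d + 0) * d) + 0) + (c + (- c))))
(2) (d + 0)  =[add_zero →]=  d    ⊢ ((- b) * (((d * d) + 0) + (c + (- c))))
(3) ((d * d) + 0)  =[add_zero →]=  (d * d)    ⊢ ((- b) * ((d * d) + (c + (- c))))
(4) (c + (- c))  =[sub_self →]=  0    ⊢ ((- b) * ((d * d) + 0))
(5) ((d * d) + 0)  =[add_zero →]=  (d * d)    ⊢ cost 11, within 11

((- b) * (d * d))   [cost 11]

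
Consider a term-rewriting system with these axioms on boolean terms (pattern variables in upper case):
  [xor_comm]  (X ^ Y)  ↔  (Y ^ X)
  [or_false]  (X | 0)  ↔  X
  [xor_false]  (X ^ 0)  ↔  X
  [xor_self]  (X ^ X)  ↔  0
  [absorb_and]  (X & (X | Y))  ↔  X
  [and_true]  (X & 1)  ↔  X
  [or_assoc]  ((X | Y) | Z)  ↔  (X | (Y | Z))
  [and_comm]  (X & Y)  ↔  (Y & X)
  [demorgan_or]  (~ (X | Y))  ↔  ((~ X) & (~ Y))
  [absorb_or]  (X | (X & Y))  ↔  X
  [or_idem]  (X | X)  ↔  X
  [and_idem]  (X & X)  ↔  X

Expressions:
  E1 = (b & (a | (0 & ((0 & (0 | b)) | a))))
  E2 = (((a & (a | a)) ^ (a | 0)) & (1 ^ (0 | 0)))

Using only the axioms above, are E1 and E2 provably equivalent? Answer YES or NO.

NO

The axioms are sound identities: if E1 ↔* E2 then E1 and E2 evaluate identically under any assignment.
Under a=1, b=1: E1 evaluates to 1, E2 to 0. Distinct ⇒ no rewrite sequence connects them.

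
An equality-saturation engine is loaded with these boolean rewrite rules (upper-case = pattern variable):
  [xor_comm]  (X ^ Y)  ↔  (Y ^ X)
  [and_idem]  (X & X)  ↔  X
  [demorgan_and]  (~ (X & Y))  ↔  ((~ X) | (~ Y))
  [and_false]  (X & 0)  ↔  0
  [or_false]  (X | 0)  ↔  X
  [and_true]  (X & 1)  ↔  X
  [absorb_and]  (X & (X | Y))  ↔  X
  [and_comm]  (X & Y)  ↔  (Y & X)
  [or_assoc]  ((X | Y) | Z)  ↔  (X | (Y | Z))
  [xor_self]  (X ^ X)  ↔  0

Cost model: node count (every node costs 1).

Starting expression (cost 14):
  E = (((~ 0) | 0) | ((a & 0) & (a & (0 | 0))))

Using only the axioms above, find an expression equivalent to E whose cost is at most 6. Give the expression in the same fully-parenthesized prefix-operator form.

((~ 0) | (a & 0))   [cost 6]

1. [or_false →] (0 | 0)  →  0;  E = (((~ 0) | 0) | ((a & 0) & (a & 0)))
2. [or_false →] ((~ 0) | 0)  →  (~ 0);  E = ((~ 0) | ((a & 0) & (a & 0)))
3. [and_idem →] ((a & 0) & (a & 0))  →  (a & 0);  cost 6 ≤ 6, done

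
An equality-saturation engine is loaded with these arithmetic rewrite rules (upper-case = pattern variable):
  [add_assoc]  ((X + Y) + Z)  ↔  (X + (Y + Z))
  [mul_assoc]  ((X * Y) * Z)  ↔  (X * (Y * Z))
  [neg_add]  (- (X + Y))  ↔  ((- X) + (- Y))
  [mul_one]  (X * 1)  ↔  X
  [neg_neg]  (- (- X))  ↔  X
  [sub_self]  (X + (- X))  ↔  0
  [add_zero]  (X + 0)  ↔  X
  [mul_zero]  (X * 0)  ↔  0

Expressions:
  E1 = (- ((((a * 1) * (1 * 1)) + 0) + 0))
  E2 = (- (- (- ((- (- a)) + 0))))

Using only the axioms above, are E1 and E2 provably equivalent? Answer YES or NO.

YES

step 1: add_zero (→) rewrites (((a * 1) * (1 * 1)) + 0) into ((a * 1) * (1 * 1)), now (- (((a * 1) * (1 * 1)) + 0))
step 2: add_zero (→) rewrites (((a * 1) * (1 * 1)) + 0) into ((a * 1) * (1 * 1)), now (- ((a * 1) * (1 * 1)))
step 3: mul_one (→) rewrites (a * 1) into a, now (- (a * (1 * 1)))
step 4: mul_one (→) rewrites (1 * 1) into 1, now (- (a * 1))
step 5: mul_one (→) rewrites (a * 1) into a, now (- a)
step 6: neg_neg (←) rewrites a into (- (- a)), now (- (- (- a)))
step 7: add_zero (←) rewrites a into (a + 0), now (- (- (- (a + 0))))
step 8: neg_neg (←) rewrites a into (- (- a)), which is E2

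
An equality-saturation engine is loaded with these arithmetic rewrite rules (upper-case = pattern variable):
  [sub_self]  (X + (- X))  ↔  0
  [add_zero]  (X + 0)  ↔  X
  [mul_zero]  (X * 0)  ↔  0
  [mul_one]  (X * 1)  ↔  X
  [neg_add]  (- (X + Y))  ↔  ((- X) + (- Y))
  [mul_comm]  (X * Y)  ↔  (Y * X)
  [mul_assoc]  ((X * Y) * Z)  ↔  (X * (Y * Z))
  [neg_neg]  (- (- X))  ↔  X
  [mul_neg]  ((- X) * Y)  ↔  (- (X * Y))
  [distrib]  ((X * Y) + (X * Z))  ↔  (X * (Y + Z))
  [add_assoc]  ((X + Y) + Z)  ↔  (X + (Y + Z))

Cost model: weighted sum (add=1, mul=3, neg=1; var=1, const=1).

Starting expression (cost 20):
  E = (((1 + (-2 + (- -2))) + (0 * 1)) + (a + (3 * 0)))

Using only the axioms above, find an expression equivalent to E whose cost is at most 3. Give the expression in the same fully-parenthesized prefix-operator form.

step 1: sub_self (→) rewrites (-2 + (- -2)) into 0, now (((1 + 0) + (0 * 1)) + (a + (3 * 0)))
step 2: mul_zero (→) rewrites (3 * 0) into 0, now (((1 + 0) + (0 * 1)) + (a + 0))
step 3: add_zero (→) rewrites (1 + 0) into 1, now ((1 + (0 * 1)) + (a + 0))
step 4: add_zero (→) rewrites (a + 0) into a, now ((1 + (0 * 1)) + a)
step 5: mul_one (→) rewrites (0 * 1) into 0, now ((1 + 0) + a)
step 6: add_zero (→) rewrites (1 + 0) into 1, reaching cost 3 (bound 3)

(1 + a)   [cost 3]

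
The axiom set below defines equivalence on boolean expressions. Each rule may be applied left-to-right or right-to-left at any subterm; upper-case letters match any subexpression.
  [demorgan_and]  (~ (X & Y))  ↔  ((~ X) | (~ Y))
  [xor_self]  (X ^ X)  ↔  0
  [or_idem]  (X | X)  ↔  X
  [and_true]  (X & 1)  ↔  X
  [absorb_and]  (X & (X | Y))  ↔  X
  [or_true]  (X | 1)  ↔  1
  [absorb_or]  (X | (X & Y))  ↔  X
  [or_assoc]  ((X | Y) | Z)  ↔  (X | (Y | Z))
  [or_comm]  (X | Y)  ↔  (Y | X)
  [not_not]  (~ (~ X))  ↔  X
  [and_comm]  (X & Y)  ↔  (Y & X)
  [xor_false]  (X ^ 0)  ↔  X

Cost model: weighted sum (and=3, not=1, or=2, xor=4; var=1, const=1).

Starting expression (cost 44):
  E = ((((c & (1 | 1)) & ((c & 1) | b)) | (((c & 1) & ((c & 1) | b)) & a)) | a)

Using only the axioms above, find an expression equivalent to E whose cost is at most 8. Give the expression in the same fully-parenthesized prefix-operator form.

(1) (1 | 1)  =[or_idem →]=  1    ⊢ ((((c & 1) & ((c & 1) | b)) | (((c & 1) & ((c & 1) | b)) & a)) | a)
(2) (((c & 1) & ((c & 1) | b)) | (((c & 1) & ((c & 1) | b)) & a))  =[absorb_or →]=  ((c & 1) & ((c & 1) | b))    ⊢ (((c & 1) & ((c & 1) | b)) | a)
(3) ((c & 1) & ((c & 1) | b))  =[absorb_and →]=  (c & 1)    ⊢ cost 8, within 8

((c & 1) | a)   [cost 8]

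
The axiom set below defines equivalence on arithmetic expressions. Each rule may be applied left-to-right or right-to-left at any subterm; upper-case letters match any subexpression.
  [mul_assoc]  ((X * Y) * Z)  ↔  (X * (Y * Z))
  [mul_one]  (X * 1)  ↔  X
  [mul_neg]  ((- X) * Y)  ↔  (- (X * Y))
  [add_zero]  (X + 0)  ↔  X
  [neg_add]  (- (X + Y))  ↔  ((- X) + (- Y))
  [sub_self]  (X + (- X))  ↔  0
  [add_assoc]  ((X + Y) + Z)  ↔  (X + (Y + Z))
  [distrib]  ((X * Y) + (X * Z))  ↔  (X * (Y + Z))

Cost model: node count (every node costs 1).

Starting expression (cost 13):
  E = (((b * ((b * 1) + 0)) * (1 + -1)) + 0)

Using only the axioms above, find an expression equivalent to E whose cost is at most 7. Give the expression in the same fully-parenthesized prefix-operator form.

step 1: add_zero (→) rewrites (((b * ((b * 1) + 0)) * (1 + -1)) + 0) into ((b * ((b * 1) + 0)) * (1 + -1))
step 2: mul_one (→) rewrites (b * 1) into b, now ((b * (b + 0)) * (1 + -1))
step 3: add_zero (→) rewrites (b + 0) into b, reaching cost 7 (bound 7)

((b * b) * (1 + -1))   [cost 7]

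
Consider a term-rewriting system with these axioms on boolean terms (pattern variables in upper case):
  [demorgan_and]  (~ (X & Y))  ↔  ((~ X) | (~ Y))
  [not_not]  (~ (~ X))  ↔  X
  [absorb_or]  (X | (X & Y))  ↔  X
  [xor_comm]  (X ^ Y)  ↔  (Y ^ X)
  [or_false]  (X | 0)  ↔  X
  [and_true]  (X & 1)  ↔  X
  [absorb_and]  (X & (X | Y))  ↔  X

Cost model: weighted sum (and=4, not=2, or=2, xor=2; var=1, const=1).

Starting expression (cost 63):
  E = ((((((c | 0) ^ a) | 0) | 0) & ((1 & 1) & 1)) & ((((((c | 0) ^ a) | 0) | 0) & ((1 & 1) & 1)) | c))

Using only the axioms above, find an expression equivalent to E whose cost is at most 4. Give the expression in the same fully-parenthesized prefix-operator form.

(c ^ a)   [cost 4]

(1) ((((((c | 0) ^ a) | 0) | 0) & ((1 & 1) & 1)) & ((((((c | 0) ^ a) | 0) | 0) & ((1 & 1) & 1)) | c))  =[absorb_and →]=  (((((c | 0) ^ a) | 0) | 0) & ((1 & 1) & 1))
(2) ((1 & 1) & 1)  =[and_true →]=  (1 & 1)    ⊢ (((((c | 0) ^ a) | 0) | 0) & (1 & 1))
(3) (((c | 0) ^ a) | 0)  =[or_false →]=  ((c | 0) ^ a)    ⊢ ((((c | 0) ^ a) | 0) & (1 & 1))
(4) (1 & 1)  =[and_true →]=  1    ⊢ ((((c | 0) ^ a) | 0) & 1)
(5) ((((c | 0) ^ a) | 0) & 1)  =[and_true →]=  (((c | 0) ^ a) | 0)
(6) (((c | 0) ^ a) | 0)  =[or_false →]=  ((c | 0) ^ a)
(7) (c | 0)  =[or_false →]=  c    ⊢ cost 4, within 4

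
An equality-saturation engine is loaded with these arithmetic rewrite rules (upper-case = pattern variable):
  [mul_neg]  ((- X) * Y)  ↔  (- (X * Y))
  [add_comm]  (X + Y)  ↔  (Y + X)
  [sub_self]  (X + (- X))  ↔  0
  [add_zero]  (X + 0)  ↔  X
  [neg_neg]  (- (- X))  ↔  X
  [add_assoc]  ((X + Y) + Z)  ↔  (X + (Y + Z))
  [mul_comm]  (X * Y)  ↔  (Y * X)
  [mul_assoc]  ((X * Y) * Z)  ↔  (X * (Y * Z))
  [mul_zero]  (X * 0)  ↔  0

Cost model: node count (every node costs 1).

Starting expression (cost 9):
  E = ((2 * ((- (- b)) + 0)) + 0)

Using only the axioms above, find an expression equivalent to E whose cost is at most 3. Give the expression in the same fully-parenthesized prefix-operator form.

step 1: add_zero (→) rewrites ((2 * ((- (- b)) + 0)) + 0) into (2 * ((- (- b)) + 0))
step 2: neg_neg (→) rewrites (- (- b)) into b, now (2 * (b + 0))
step 3: add_zero (→) rewrites (b + 0) into b, reaching cost 3 (bound 3)

(2 * b)   [cost 3]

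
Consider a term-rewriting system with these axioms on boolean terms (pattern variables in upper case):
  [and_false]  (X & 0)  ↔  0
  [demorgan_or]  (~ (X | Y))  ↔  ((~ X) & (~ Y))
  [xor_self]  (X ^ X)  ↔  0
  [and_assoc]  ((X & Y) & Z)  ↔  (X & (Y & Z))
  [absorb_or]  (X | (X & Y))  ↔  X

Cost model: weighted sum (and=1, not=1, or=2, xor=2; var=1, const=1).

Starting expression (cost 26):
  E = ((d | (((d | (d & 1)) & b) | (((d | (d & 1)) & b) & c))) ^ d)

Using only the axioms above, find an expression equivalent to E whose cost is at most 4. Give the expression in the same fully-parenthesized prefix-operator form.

(1) (((d | (d & 1)) & b) | (((d | (d & 1)) & b) & c))  =[absorb_or →]=  ((d | (d & 1)) & b)    ⊢ ((d | ((d | (d & 1)) & b)) ^ d)
(2) (d | (d & 1))  =[absorb_or →]=  d    ⊢ ((d | (d & b)) ^ d)
(3) (d | (d & b))  =[absorb_or →]=  d    ⊢ cost 4, within 4

(d ^ d)   [cost 4]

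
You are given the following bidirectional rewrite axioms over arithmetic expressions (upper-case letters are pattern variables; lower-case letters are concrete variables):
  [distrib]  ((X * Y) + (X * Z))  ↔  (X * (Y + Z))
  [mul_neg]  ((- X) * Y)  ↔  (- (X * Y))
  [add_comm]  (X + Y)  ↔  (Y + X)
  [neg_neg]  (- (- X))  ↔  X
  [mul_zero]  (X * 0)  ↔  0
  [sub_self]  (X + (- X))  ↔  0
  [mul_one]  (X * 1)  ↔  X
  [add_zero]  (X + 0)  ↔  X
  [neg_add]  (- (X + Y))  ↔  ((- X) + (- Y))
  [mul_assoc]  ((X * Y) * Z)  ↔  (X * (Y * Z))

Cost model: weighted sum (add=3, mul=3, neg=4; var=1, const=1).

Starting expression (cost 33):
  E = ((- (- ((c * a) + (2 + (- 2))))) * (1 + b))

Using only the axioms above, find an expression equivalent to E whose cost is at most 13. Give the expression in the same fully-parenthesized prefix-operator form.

(1) (2 + (- 2))  =[sub_self →]=  0    ⊢ ((- (- ((c * a) + 0))) * (1 + b))
(2) ((c * a) + 0)  =[add_zero →]=  (c * a)    ⊢ ((- (- (c * a))) * (1 + b))
(3) (- (- (c * a)))  =[neg_neg →]=  (c * a)    ⊢ cost 13, within 13

((c * a) * (1 + b))   [cost 13]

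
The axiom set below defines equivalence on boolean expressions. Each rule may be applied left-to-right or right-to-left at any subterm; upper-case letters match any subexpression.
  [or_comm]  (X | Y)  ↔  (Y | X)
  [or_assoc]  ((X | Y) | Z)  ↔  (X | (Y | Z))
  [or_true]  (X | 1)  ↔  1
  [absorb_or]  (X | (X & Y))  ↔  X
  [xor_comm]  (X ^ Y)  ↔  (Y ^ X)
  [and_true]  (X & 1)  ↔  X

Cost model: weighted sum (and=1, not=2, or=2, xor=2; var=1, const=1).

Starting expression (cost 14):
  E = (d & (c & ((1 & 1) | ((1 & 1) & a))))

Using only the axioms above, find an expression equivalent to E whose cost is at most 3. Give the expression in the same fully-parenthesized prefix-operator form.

step 1: absorb_or (→) rewrites ((1 & 1) | ((1 & 1) & a)) into (1 & 1), now (d & (c & (1 & 1)))
step 2: and_true (→) rewrites (1 & 1) into 1, now (d & (c & 1))
step 3: and_true (→) rewrites (c & 1) into c, reaching cost 3 (bound 3)

(d & c)   [cost 3]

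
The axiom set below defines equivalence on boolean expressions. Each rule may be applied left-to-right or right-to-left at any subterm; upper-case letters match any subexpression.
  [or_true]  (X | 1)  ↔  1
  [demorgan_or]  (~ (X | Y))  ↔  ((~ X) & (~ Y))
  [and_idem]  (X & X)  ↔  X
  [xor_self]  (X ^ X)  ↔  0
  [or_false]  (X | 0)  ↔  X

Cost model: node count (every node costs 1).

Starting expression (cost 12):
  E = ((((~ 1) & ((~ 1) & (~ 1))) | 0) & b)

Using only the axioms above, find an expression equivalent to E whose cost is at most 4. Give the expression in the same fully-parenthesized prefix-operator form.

((~ 1) & b)   [cost 4]

(1) ((~ 1) & (~ 1))  =[and_idem →]=  (~ 1)    ⊢ ((((~ 1) & (~ 1)) | 0) & b)
(2) (((~ 1) & (~ 1)) | 0)  =[or_false →]=  ((~ 1) & (~ 1))    ⊢ (((~ 1) & (~ 1)) & b)
(3) ((~ 1) & (~ 1))  =[and_idem →]=  (~ 1)    ⊢ cost 4, within 4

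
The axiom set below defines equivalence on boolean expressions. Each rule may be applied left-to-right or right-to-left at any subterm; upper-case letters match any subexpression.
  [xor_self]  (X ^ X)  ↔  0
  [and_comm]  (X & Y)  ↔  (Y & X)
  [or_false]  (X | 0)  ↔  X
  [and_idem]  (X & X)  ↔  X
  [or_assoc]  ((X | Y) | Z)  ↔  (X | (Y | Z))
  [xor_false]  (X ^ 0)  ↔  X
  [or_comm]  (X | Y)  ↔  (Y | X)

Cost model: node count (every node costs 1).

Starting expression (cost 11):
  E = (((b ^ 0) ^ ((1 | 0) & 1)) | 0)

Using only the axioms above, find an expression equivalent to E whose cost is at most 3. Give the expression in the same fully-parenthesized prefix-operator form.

(1) (1 | 0)  =[or_false →]=  1    ⊢ (((b ^ 0) ^ (1 & 1)) | 0)
(2) (((b ^ 0) ^ (1 & 1)) | 0)  =[or_false →]=  ((b ^ 0) ^ (1 & 1))
(3) (b ^ 0)  =[xor_false →]=  b    ⊢ (b ^ (1 & 1))
(4) (1 & 1)  =[and_idem →]=  1    ⊢ cost 3, within 3

(b ^ 1)   [cost 3]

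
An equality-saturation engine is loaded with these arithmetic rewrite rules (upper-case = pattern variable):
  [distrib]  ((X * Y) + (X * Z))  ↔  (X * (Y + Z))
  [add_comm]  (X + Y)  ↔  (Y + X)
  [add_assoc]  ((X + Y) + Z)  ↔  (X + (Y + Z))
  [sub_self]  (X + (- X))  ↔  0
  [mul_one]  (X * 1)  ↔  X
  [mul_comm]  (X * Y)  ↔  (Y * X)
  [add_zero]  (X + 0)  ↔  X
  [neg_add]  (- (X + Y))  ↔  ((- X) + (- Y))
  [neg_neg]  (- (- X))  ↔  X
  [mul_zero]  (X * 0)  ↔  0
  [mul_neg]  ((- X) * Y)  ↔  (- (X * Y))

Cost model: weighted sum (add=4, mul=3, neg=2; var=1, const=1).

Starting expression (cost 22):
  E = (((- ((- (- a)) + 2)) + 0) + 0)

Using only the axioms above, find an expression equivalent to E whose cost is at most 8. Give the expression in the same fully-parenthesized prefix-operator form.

1. [add_zero →] ((- ((- (- a)) + 2)) + 0)  →  (- ((- (- a)) + 2));  E = ((- ((- (- a)) + 2)) + 0)
2. [neg_neg →] (- (- a))  →  a;  E = ((- (a + 2)) + 0)
3. [add_zero →] ((- (a + 2)) + 0)  →  (- (a + 2));  cost 8 ≤ 8, done

(- (a + 2))   [cost 8]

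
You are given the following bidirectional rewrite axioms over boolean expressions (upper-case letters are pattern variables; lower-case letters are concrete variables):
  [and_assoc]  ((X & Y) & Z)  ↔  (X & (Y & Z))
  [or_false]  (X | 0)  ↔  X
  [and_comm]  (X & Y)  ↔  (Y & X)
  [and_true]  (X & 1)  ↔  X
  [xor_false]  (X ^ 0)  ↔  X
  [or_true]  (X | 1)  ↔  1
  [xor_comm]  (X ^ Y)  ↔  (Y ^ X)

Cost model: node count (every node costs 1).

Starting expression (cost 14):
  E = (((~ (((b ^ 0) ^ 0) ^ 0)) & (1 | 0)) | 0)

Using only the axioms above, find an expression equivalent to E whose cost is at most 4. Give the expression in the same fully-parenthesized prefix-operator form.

((~ b) & 1)   [cost 4]

1. [xor_false →] ((b ^ 0) ^ 0)  →  (b ^ 0);  E = (((~ ((b ^ 0) ^ 0)) & (1 | 0)) | 0)
2. [xor_false →] (b ^ 0)  →  b;  E = (((~ (b ^ 0)) & (1 | 0)) | 0)
3. [or_false →] (1 | 0)  →  1;  E = (((~ (b ^ 0)) & 1) | 0)
4. [xor_false →] (b ^ 0)  →  b;  E = (((~ b) & 1) | 0)
5. [or_false →] (((~ b) & 1) | 0)  →  ((~ b) & 1);  cost 4 ≤ 4, done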